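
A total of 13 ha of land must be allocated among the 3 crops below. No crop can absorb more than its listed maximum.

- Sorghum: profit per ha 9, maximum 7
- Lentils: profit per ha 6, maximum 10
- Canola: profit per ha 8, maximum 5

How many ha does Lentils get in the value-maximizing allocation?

1

Highest profit per ha first: Sorghum 9 > Canola 8 > Lentils 6.
Give Sorghum 7 to hit its cap of 7 ; 6 left.
Give Canola 5 to hit its cap of 5 ; 1 left.
Only 1 left; Lentils takes them to reach 1.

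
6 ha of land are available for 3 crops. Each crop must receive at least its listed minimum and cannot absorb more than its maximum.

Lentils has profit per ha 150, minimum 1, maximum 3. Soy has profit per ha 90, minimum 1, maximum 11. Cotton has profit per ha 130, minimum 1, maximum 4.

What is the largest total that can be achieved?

800

Meeting every minimum uses 1+1+1 = 3 ha, leaving 3.
Order the crops by profit per ha: Lentils 150 > Cotton 130 > Soy 90.
Lentils: +2 to 3 (cap) ; 1 left.
Cotton: +1 (room for 3) → 2. Pool exhausted.
Total = 150×3 + 90×1 + 130×2 = 800.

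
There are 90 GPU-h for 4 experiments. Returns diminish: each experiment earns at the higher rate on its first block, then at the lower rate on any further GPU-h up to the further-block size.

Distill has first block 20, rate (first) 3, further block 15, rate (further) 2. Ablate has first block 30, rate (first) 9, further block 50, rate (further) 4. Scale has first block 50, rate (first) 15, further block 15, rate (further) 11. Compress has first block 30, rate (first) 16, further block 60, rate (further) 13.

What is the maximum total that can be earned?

Rank every tier by rate: Compress/first 16 > Scale/first 15 > Compress/second 13 > Scale/second 11 > Ablate/first 9 > Ablate/second 4 > Distill/first 3 > Distill/second 2.
Compress first at 16: fill all 30 — 60 left.
Scale first at 15: fill all 50 — 10 left.
10 remain; put them into Compress second at 13.
Total = 16×30 + 15×50 + 13×10 = 1360.

1360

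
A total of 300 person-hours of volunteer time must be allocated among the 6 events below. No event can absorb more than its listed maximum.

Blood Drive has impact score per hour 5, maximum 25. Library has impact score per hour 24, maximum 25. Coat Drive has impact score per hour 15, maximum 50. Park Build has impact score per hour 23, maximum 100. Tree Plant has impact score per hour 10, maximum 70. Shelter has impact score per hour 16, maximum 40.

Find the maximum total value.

Highest impact score per hour first: Library 24 > Park Build 23 > Shelter 16 > Coat Drive 15 > Tree Plant 10 > Blood Drive 5.
Library: +25 to 25 (cap) → 275 left.
Give Park Build 100 to hit its cap of 100 → 175 left.
Shelter: +40 to 40 (cap) → 135 left.
Coat Drive: +50 to 50 (cap) → 85 left.
Tree Plant: +70 to 70 (cap) → 15 left.
Blood Drive: +15 (room for 25) → 15. Pool exhausted.
Total = 5×15 + 24×25 + 15×50 + 23×100 + 10×70 + 16×40 = 5065.

5065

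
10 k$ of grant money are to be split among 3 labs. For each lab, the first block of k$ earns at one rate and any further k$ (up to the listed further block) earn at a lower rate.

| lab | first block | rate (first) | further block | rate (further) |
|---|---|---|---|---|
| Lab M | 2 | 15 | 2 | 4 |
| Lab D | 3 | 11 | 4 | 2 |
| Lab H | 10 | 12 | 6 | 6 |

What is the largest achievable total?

Treat each block as its own option and order by rate: Lab M/tier1 15 > Lab H/tier1 12 > Lab D/tier1 11 > Lab H/tier2 6 > Lab M/tier2 4 > Lab D/tier2 2.
Fill Lab M tier1 block (2 at 15) — 8 left.
8 remain; put them into Lab H tier1 at 12.
Total = 15×2 + 12×8 = 126.

126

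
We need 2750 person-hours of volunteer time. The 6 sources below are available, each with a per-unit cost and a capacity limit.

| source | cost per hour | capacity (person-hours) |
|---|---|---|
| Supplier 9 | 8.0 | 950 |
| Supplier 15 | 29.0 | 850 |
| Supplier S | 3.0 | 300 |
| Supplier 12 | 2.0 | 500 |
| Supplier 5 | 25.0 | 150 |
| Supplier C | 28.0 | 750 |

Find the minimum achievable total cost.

Use sources in increasing cost order.
Take 500 from Supplier 12 at 2.0 → need 2250 more.
Take 300 from Supplier S at 3.0 → need 1950 more.
Supplier 9 (8.0): use full 950 → 1000 person-hours to go.
Take 150 from Supplier 5 at 25.0 → need 850 more.
Supplier C (28.0): use full 750 → 100 person-hours to go.
Supplier 15 at 29.0: take 100 of its 850 → requirement met.
Cost = 500×2.0 + 300×3.0 + 950×8.0 + 150×25.0 + 750×28.0 + 100×29.0 = 37150.

37150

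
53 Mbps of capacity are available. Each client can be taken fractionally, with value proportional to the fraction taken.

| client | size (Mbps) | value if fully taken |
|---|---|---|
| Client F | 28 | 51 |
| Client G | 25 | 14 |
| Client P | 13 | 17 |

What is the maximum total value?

Sort by value density: Client F 51/28≈1.82, Client P 17/13≈1.31, Client G 14/25≈0.56.
Client F: take in full, 28 Mbps for value 51 — 25 left.
Client P: take in full, 13 Mbps for value 17 — 12 left.
Only 12 Mbps remain; take 12/25 of Client G for value 14×12/25 = 6.72.
Total value = 74.72.

74.72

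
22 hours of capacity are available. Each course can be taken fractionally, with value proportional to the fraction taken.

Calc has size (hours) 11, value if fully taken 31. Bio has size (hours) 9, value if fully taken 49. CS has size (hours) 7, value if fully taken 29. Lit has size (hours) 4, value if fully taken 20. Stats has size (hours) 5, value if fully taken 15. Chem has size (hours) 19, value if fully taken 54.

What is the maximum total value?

Best value per unit of size first: Bio 49/9≈5.44, Lit 20/4≈5, CS 29/7≈4.14, Stats 15/5≈3, Chem 54/19≈2.84, Calc 31/11≈2.82.
Bio: take in full, 9 hours for value 49 — 13 left.
All 4 hours of Lit fit (value 20) — 9 remain.
Take all of CS (7 hours, value 29) — 2 hours left.
Only 2 hours remain; take 2/5 of Stats for value 15×2/5 = 6.
Total value = 104.

104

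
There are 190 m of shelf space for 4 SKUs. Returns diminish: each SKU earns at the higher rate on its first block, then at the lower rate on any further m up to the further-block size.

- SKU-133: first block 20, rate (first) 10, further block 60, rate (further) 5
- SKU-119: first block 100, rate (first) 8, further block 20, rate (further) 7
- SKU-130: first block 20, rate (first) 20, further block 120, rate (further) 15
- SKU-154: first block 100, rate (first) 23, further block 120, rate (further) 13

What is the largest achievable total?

3750

Rank every tier by rate: SKU-154/T1 23 > SKU-130/T1 20 > SKU-130/T2 15 > SKU-154/T2 13 > SKU-133/T1 10 > SKU-119/T1 8 > SKU-119/T2 7 > SKU-133/T2 5.
Fill SKU-154 T1 block (100 at 23) → 90 left.
SKU-130 T1 at 20: fill all 20 → 70 left.
70 remain; put them into SKU-130 T2 at 15.
Total = 23×100 + 20×20 + 15×70 = 3750.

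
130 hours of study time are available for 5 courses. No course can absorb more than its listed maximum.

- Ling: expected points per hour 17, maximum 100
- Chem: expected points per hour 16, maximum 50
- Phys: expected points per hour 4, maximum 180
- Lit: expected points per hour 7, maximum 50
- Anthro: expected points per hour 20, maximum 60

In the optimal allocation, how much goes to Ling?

70

Highest expected points per hour first: Anthro 20 > Ling 17 > Chem 16 > Lit 7 > Phys 4.
Anthro: +60 to 60 (cap) ; 70 left.
Ling: +70 (room for 100) → 70. Pool exhausted.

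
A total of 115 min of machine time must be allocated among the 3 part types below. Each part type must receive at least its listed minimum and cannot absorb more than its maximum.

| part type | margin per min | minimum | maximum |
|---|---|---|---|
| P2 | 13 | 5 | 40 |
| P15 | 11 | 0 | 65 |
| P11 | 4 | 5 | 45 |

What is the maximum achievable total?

1275

Meeting every minimum uses 5+0+5 = 10 min, leaving 105.
Highest margin per min first: P2 13 > P15 11 > P11 4.
P2 takes 35 more to reach its cap of 40 → 70 left.
Give P15 65 more to hit its cap of 65 → 5 left.
P11 has room for 40 more but only 5 remain, so it gets 10.
Total = 13×40 + 11×65 + 4×10 = 1275.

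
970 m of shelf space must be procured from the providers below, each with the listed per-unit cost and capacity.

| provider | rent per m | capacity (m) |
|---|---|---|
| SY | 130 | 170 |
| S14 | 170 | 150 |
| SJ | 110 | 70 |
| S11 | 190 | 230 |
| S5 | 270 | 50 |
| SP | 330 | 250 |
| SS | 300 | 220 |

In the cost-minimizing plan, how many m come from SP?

Use providers in increasing cost order.
Take 70 from SJ at 110 ; need 900 more.
SY (130): use full 170 ; 730 m to go.
Take 150 from S14 at 170 ; need 580 more.
Take 230 from S11 at 190 ; need 350 more.
S5 (270): use full 50 ; 300 m to go.
Take 220 from SS at 300 ; need 80 more.
SP at 330: take 80 of its 250 ; requirement met.

80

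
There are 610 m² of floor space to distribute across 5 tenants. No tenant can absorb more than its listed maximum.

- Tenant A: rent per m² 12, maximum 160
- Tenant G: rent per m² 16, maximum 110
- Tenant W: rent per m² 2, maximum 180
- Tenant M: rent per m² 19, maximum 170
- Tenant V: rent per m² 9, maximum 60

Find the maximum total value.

Rank by rent per m²: Tenant M 19 > Tenant G 16 > Tenant A 12 > Tenant V 9 > Tenant W 2.
Tenant M: +170 to 170 (cap) → 440 left.
Tenant G: +110 to 110 (cap) → 330 left.
Give Tenant A 160 to hit its cap of 160 → 170 left.
Tenant V takes 60 to reach its cap of 60 → 110 left.
Only 110 left; Tenant W takes them to reach 110.
Total = 12×160 + 16×110 + 2×110 + 19×170 + 9×60 = 7670.

7670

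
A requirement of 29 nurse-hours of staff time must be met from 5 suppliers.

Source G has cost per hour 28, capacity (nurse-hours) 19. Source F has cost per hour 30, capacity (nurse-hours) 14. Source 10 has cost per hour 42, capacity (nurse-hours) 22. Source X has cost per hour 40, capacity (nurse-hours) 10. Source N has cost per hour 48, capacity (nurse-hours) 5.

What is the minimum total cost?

832

Fill from the cheapest supplier first.
Take 19 from Source G at 28 → need 10 more.
Source F (30): take the remaining 10 → done.
Source X, Source 10, Source N: unused.
Cost = 19×28 + 10×30 = 832.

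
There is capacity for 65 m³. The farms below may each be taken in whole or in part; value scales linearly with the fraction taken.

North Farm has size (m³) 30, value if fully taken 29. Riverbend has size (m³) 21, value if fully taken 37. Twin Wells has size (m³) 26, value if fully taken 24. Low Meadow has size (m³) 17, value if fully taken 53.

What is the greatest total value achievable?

Sort by value density: Low Meadow 53/17≈3.12, Riverbend 37/21≈1.76, North Farm 29/30≈0.967, Twin Wells 24/26≈0.923.
Low Meadow: take in full, 17 m³ for value 53 — 48 left.
Riverbend: take in full, 21 m³ for value 37 — 27 left.
Fill the last 27 m³ with part of North Farm: 27/30 of it earns 26.1.
Total value = 116.1.

116.1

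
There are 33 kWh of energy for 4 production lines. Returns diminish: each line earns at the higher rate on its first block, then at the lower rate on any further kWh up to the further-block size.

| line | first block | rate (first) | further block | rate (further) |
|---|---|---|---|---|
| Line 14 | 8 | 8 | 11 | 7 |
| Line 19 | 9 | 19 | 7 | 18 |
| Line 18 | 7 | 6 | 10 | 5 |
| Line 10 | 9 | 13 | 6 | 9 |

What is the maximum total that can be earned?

484

Rank every tier by rate: Line 19/first 19 > Line 19/second 18 > Line 10/first 13 > Line 10/second 9 > Line 14/first 8 > Line 14/second 7 > Line 18/first 6 > Line 18/second 5.
Line 19/first (19): +9 → 24 left.
Fill Line 19 second block (7 at 18) → 17 left.
Line 10 first at 13: fill all 9 → 8 left.
Line 10/second (9): +6 → 2 left.
Line 14 first at 8: only 2 left, fill 2.
Total = 19×9 + 18×7 + 13×9 + 9×6 + 8×2 = 484.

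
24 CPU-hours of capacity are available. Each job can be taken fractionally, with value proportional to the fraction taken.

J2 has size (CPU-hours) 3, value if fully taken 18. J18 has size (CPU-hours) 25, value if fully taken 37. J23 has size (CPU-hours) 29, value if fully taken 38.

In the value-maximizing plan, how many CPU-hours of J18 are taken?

21

Best value per unit of size first: J2 18/3≈6, J18 37/25≈1.48, J23 38/29≈1.31.
All 3 CPU-hours of J2 fit (value 18) ; 21 remain.
Fill the last 21 CPU-hours with part of J18: 21/25 of it earns 31.08.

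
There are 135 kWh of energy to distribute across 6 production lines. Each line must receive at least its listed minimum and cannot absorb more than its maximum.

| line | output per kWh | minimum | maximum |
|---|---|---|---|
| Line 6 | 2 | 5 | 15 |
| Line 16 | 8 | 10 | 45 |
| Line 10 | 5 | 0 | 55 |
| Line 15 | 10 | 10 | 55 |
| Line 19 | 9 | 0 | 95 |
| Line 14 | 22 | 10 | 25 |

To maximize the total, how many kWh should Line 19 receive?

40

Meeting every minimum uses 5+10+0+10+0+10 = 35 kWh, leaving 100.
Highest output per kWh first: Line 14 22 > Line 15 10 > Line 19 9 > Line 16 8 > Line 10 5 > Line 6 2.
Line 14: +15 to 25 (cap) — 85 left.
Line 15 takes 45 more to reach its cap of 55 — 40 left.
Line 19 has room for 95 more but only 40 remain, so it gets 40.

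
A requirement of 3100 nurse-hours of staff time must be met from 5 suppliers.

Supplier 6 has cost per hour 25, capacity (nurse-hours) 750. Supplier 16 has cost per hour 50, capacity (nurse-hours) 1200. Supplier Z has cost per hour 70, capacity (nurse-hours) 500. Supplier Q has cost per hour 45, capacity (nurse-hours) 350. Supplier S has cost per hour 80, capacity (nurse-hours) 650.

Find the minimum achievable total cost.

153500

Fill from the cheapest supplier first.
Take 750 from Supplier 6 at 25 ; need 2350 more.
Supplier Q (45): use full 350 ; 2000 nurse-hours to go.
Take 1200 from Supplier 16 at 50 ; need 800 more.
Supplier Z at 70: take all 500 nurse-hours ; 300 still needed.
Supplier S at 80: take 300 of its 650 ; requirement met.
Cost = 750×25 + 350×45 + 1200×50 + 500×70 + 300×80 = 153500.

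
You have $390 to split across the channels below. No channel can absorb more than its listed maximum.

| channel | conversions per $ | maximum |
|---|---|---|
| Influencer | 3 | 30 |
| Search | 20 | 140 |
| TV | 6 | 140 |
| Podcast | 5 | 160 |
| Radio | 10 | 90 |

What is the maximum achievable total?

Highest conversions per $ first: Search 20 > Radio 10 > TV 6 > Podcast 5 > Influencer 3.
Search takes 140 to reach its cap of 140 → 250 left.
Give Radio 90 to hit its cap of 90 → 160 left.
Give TV 140 to hit its cap of 140 → 20 left.
Podcast: +20 (room for 160) → 20. Pool exhausted.
Total = 20×140 + 6×140 + 5×20 + 10×90 = 4640.

4640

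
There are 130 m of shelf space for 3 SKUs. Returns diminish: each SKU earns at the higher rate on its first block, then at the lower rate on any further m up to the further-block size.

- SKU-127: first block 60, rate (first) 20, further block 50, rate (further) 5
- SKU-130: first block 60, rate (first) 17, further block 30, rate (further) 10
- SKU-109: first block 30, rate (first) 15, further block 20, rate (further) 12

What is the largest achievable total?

Order all 6 blocks by rate: SKU-127/T1 20 > SKU-130/T1 17 > SKU-109/T1 15 > SKU-109/T2 12 > SKU-130/T2 10 > SKU-127/T2 5.
SKU-127 T1 at 20: fill all 60 → 70 left.
SKU-130 T1 at 17: fill all 60 → 10 left.
SKU-109 T1 at 15: only 10 left, fill 10.
Total = 20×60 + 17×60 + 15×10 = 2370.

2370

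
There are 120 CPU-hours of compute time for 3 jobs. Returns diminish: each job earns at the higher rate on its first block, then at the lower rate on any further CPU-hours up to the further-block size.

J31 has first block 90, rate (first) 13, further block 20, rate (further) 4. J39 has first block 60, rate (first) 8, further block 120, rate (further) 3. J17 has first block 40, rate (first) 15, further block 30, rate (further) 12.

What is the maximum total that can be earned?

Order all 6 blocks by rate: J17/tier1 15 > J31/tier1 13 > J17/tier2 12 > J39/tier1 8 > J31/tier2 4 > J39/tier2 3.
J17/tier1 (15): +40 → 80 left.
80 remain; put them into J31 tier1 at 13.
Total = 15×40 + 13×80 = 1640.

1640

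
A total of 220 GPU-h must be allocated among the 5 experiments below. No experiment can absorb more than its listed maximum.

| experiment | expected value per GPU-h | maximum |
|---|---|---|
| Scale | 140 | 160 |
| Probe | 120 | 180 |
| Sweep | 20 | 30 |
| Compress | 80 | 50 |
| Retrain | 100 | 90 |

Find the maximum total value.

29600

Highest expected value per GPU-h first: Scale 140 > Probe 120 > Retrain 100 > Compress 80 > Sweep 20.
Scale takes 160 to reach its cap of 160 — 60 left.
Probe: +60 (room for 180) → 60. Pool exhausted.
Total = 140×160 + 120×60 = 29600.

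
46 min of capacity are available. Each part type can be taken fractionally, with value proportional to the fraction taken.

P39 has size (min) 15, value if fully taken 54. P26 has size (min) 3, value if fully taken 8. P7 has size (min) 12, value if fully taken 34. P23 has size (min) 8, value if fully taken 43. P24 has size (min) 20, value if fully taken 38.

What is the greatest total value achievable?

154.2

Rank by value-to-size ratio: P23 43/8≈5.38, P39 54/15≈3.6, P7 34/12≈2.83, P26 8/3≈2.67, P24 38/20≈1.9.
Take all of P23 (8 min, value 43) → 38 min left.
P39: take in full, 15 min for value 54 → 23 left.
Take all of P7 (12 min, value 34) → 11 min left.
Take all of P26 (3 min, value 8) → 8 min left.
Fill the last 8 min with part of P24: 8/20 of it earns 15.2.
Total value = 154.2.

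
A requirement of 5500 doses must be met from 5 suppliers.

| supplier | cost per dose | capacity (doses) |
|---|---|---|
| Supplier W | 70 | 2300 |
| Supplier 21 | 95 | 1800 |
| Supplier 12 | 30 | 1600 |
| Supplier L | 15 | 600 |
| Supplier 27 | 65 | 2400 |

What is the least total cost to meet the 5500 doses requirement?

Cheapest first:
Take 600 from Supplier L at 15 ; need 4900 more.
Supplier 12 at 30: take all 1600 doses ; 3300 still needed.
Supplier 27 (65): use full 2400 ; 900 doses to go.
Supplier W at 70: take 900 of its 2300 ; requirement met.
Supplier 21: unused.
Cost = 600×15 + 1600×30 + 2400×65 + 900×70 = 276000.

276000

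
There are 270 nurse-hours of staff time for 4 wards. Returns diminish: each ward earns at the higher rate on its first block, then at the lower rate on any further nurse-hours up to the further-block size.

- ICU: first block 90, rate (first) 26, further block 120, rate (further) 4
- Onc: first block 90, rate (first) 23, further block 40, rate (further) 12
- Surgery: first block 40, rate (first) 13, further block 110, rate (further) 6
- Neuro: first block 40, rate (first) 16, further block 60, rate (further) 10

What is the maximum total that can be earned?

5690

Treat each block as its own option and order by rate: ICU/tier1 26 > Onc/tier1 23 > Neuro/tier1 16 > Surgery/tier1 13 > Onc/tier2 12 > Neuro/tier2 10 > Surgery/tier2 6 > ICU/tier2 4.
ICU/tier1 (26): +90 → 180 left.
Onc/tier1 (23): +90 → 90 left.
Neuro/tier1 (16): +40 → 50 left.
Fill Surgery tier1 block (40 at 13) → 10 left.
10 remain; put them into Onc tier2 at 12.
Total = 26×90 + 23×90 + 16×40 + 13×40 + 12×10 = 5690.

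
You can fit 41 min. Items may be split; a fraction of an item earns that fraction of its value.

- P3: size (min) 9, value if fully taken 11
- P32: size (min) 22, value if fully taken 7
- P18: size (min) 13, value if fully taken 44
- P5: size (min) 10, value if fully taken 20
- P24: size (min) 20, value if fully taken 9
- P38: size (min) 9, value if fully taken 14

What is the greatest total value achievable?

Best value per unit of size first: P18 44/13≈3.38, P5 20/10≈2, P38 14/9≈1.56, P3 11/9≈1.22, P24 9/20≈0.45, P32 7/22≈0.318.
P18: take in full, 13 min for value 44 ; 28 left.
P5: take in full, 10 min for value 20 ; 18 left.
Take all of P38 (9 min, value 14) ; 9 min left.
Take all of P3 (9 min, value 11) ; 0 min left.
Total value = 89.

89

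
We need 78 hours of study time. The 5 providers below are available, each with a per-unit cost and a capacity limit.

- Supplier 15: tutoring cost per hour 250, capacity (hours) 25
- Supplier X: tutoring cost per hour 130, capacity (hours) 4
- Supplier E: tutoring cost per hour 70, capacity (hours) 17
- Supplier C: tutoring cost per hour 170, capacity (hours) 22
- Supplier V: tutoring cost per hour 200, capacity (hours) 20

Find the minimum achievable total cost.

Fill from the cheapest provider first.
Supplier E at 70: take all 17 hours → 61 still needed.
Supplier X (130): use full 4 → 57 hours to go.
Supplier C (170): use full 22 → 35 hours to go.
Supplier V (200): use full 20 → 15 hours to go.
Take 15 from Supplier 15 at 250 to finish.
Cost = 17×70 + 4×130 + 22×170 + 20×200 + 15×250 = 13200.

13200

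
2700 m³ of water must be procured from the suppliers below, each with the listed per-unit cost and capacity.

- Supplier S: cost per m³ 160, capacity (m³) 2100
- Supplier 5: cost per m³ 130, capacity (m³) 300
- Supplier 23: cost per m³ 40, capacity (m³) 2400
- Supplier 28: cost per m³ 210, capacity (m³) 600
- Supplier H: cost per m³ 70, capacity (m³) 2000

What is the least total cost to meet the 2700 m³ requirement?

117000

Cheapest first:
Supplier 23 at 40: take all 2400 m³ ; 300 still needed.
Supplier H (70): take the remaining 300 ; done.
Supplier 5, Supplier S, Supplier 28: unused.
Cost = 2400×40 + 300×70 = 117000.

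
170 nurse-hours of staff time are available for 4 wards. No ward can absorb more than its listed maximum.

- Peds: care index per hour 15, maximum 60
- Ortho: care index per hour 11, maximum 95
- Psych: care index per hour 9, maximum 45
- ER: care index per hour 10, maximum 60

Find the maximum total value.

Highest care index per hour first: Peds 15 > Ortho 11 > ER 10 > Psych 9.
Give Peds 60 to hit its cap of 60 → 110 left.
Give Ortho 95 to hit its cap of 95 → 15 left.
ER has room for 60 but only 15 remain, so it gets 15.
Total = 15×60 + 11×95 + 10×15 = 2095.

2095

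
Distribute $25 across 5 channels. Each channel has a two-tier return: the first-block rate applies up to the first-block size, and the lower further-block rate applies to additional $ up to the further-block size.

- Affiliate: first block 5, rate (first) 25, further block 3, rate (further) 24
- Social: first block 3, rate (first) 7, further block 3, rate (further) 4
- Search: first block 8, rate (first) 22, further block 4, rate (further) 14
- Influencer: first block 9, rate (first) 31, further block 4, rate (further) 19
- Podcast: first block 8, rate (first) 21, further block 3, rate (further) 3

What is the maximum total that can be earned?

652

Rank every tier by rate: Influencer/T1 31 > Affiliate/T1 25 > Affiliate/T2 24 > Search/T1 22 > Podcast/T1 21 > Influencer/T2 19 > Search/T2 14 > Social/T1 7 > Social/T2 4 > Podcast/T2 3.
Influencer/T1 (31): +9 → 16 left.
Affiliate/T1 (25): +5 → 11 left.
Affiliate/T2 (24): +3 → 8 left.
Fill Search T1 block (8 at 22) → 0 left.
Total = 31×9 + 25×5 + 24×3 + 22×8 = 652.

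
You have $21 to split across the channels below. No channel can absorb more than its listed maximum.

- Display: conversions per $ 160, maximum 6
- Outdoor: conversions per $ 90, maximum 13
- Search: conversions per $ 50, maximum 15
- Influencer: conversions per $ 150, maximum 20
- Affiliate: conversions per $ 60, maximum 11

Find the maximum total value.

3210

Order the channels by conversions per $: Display 160 > Influencer 150 > Outdoor 90 > Affiliate 60 > Search 50.
Display takes 6 to reach its cap of 6 — 15 left.
Influencer: +15 (room for 20) → 15. Pool exhausted.
Total = 160×6 + 150×15 = 3210.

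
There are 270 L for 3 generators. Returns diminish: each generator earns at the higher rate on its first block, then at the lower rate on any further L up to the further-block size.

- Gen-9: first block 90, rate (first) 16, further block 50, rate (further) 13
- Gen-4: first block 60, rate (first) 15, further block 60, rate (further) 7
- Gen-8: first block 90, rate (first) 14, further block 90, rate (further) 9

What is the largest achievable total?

Order all 6 blocks by rate: Gen-9/tier1 16 > Gen-4/tier1 15 > Gen-8/tier1 14 > Gen-9/tier2 13 > Gen-8/tier2 9 > Gen-4/tier2 7.
Gen-9 tier1 at 16: fill all 90 — 180 left.
Gen-4/tier1 (15): +60 — 120 left.
Gen-8 tier1 at 14: fill all 90 — 30 left.
Gen-9 tier2 at 13: only 30 left, fill 30.
Total = 16×90 + 15×60 + 14×90 + 13×30 = 3990.

3990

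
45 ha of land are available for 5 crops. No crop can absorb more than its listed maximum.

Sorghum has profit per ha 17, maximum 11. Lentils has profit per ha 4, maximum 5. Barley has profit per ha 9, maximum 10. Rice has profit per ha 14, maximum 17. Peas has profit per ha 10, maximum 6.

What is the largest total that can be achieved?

Highest profit per ha first: Sorghum 17 > Rice 14 > Peas 10 > Barley 9 > Lentils 4.
Sorghum: +11 to 11 (cap) — 34 left.
Give Rice 17 to hit its cap of 17 — 17 left.
Peas: +6 to 6 (cap) — 11 left.
Barley: +10 to 10 (cap) — 1 left.
Only 1 left; Lentils takes them to reach 1.
Total = 17×11 + 4×1 + 9×10 + 14×17 + 10×6 = 579.

579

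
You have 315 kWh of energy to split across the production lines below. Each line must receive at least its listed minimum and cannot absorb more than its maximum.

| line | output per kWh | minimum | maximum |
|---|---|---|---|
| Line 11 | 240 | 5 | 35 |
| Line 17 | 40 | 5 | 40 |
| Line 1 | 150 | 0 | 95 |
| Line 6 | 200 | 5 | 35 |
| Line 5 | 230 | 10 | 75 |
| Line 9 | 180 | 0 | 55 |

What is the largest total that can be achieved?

57600

Meeting every minimum uses 5+5+0+5+10+0 = 25 kWh, leaving 290.
Highest output per kWh first: Line 11 240 > Line 5 230 > Line 6 200 > Line 9 180 > Line 1 150 > Line 17 40.
Line 11 takes 30 more to reach its cap of 35 → 260 left.
Line 5 takes 65 more to reach its cap of 75 → 195 left.
Give Line 6 30 more to hit its cap of 35 → 165 left.
Line 9: +55 to 55 (cap) → 110 left.
Give Line 1 95 more to hit its cap of 95 → 15 left.
Only 15 left; Line 17 takes them to reach 20.
Total = 240×35 + 40×20 + 150×95 + 200×35 + 230×75 + 180×55 = 57600.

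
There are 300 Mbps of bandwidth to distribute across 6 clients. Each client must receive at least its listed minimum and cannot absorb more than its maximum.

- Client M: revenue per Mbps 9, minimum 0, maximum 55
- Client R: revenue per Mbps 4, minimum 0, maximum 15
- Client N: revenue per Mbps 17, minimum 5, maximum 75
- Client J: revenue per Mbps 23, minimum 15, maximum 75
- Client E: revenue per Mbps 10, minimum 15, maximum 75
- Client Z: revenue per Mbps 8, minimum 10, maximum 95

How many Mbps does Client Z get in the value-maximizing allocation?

20

Meeting every minimum uses 0+0+5+15+15+10 = 45 Mbps, leaving 255.
Rank by revenue per Mbps: Client J 23 > Client N 17 > Client E 10 > Client M 9 > Client Z 8 > Client R 4.
Client J takes 60 more to reach its cap of 75 → 195 left.
Give Client N 70 more to hit its cap of 75 → 125 left.
Give Client E 60 more to hit its cap of 75 → 65 left.
Client M: +55 to 55 (cap) → 10 left.
Client Z: +10 (room for 85) → 20. Pool exhausted.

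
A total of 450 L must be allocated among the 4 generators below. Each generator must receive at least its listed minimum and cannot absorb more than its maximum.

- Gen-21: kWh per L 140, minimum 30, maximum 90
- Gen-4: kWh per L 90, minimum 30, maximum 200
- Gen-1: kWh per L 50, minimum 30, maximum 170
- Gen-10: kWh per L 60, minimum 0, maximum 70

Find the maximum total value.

Meeting every minimum uses 30+30+30+0 = 90 L, leaving 360.
Order the generators by kWh per L: Gen-21 140 > Gen-4 90 > Gen-10 60 > Gen-1 50.
Gen-21: +60 to 90 (cap) ; 300 left.
Give Gen-4 170 more to hit its cap of 200 ; 130 left.
Give Gen-10 70 more to hit its cap of 70 ; 60 left.
Gen-1 has room for 140 more but only 60 remain, so it gets 90.
Total = 140×90 + 90×200 + 50×90 + 60×70 = 39300.

39300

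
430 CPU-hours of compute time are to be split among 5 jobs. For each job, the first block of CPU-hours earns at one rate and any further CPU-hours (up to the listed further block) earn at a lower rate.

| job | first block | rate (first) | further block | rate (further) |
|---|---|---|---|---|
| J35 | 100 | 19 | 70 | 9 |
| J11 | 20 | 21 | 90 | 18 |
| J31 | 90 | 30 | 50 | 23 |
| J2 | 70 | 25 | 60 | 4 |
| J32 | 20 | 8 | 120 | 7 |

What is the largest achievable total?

Order all 10 blocks by rate: J31/T1 30 > J2/T1 25 > J31/T2 23 > J11/T1 21 > J35/T1 19 > J11/T2 18 > J35/T2 9 > J32/T1 8 > J32/T2 7 > J2/T2 4.
J31 T1 at 30: fill all 90 → 340 left.
Fill J2 T1 block (70 at 25) → 270 left.
Fill J31 T2 block (50 at 23) → 220 left.
J11 T1 at 21: fill all 20 → 200 left.
Fill J35 T1 block (100 at 19) → 100 left.
J11/T2 (18): +90 → 10 left.
J35 T2 at 9: only 10 left, fill 10.
Total = 30×90 + 25×70 + 23×50 + 21×20 + 19×100 + 18×90 + 9×10 = 9630.

9630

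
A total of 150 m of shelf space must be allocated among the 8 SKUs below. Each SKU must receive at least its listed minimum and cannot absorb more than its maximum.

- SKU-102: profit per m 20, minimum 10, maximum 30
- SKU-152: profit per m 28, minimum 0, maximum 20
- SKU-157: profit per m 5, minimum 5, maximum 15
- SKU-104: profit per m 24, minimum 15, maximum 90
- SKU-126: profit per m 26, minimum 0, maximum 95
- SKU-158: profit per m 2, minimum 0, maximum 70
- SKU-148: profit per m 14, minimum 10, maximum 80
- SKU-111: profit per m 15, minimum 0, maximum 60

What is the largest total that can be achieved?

Meeting every minimum uses 10+0+5+15+0+0+10+0 = 40 m, leaving 110.
Highest profit per m first: SKU-152 28 > SKU-126 26 > SKU-104 24 > SKU-102 20 > SKU-111 15 > SKU-148 14 > SKU-157 5 > SKU-158 2.
Give SKU-152 20 more to hit its cap of 20 ; 90 left.
SKU-126: +90 (room for 95) → 90. Pool exhausted.
Total = 20×10 + 28×20 + 5×5 + 24×15 + 26×90 + 14×10 = 3625.

3625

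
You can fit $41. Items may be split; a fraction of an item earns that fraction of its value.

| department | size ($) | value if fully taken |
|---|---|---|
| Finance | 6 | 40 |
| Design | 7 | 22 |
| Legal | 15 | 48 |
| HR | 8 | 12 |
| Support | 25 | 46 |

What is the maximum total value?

133.92

Rank by value-to-size ratio: Finance 40/6≈6.67, Legal 48/15≈3.2, Design 22/7≈3.14, Support 46/25≈1.84, HR 12/8≈1.5.
All 6 $ of Finance fit (value 40) — 35 remain.
All 15 $ of Legal fit (value 48) — 20 remain.
Take all of Design (7 $, value 22) — 13 $ left.
Only 13 $ remain; take 13/25 of Support for value 46×13/25 = 23.92.
Total value = 133.92.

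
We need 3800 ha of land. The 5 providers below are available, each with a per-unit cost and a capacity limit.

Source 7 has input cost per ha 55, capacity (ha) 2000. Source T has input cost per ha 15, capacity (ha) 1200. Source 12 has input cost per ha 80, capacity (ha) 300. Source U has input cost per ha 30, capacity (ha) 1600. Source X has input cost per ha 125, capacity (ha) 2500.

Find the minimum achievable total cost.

121000

Use providers in increasing cost order.
Source T at 15: take all 1200 ha ; 2600 still needed.
Source U (30): use full 1600 ; 1000 ha to go.
Take 1000 from Source 7 at 55 to finish.
Source 12, Source X: unused.
Cost = 1200×15 + 1600×30 + 1000×55 = 121000.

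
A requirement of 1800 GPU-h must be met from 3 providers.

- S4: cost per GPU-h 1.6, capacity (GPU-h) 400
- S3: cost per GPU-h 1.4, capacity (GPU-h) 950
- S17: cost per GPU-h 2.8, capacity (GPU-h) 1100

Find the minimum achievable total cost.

Cheapest first:
Take 950 from S3 at 1.4 — need 850 more.
S4 (1.6): use full 400 — 450 GPU-h to go.
S17 (2.8): take the remaining 450 — done.
Cost = 950×1.4 + 400×1.6 + 450×2.8 = 3230.

3230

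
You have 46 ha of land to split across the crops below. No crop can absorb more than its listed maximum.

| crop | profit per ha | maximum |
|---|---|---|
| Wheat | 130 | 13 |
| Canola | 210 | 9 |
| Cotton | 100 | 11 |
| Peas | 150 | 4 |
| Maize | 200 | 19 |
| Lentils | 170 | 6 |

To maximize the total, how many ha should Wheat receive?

Order the crops by profit per ha: Canola 210 > Maize 200 > Lentils 170 > Peas 150 > Wheat 130 > Cotton 100.
Canola: +9 to 9 (cap) → 37 left.
Maize: +19 to 19 (cap) → 18 left.
Lentils: +6 to 6 (cap) → 12 left.
Peas takes 4 to reach its cap of 4 → 8 left.
Wheat has room for 13 but only 8 remain, so it gets 8.

8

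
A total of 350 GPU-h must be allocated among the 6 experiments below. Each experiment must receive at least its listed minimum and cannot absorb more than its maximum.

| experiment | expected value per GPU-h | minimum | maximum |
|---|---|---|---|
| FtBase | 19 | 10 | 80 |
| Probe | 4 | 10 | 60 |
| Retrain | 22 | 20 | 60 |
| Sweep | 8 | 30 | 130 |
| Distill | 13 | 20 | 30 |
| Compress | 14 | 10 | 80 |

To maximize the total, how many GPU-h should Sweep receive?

90

Meeting every minimum uses 10+10+20+30+20+10 = 100 GPU-h, leaving 250.
Order the experiments by expected value per GPU-h: Retrain 22 > FtBase 19 > Compress 14 > Distill 13 > Sweep 8 > Probe 4.
Give Retrain 40 more to hit its cap of 60 — 210 left.
Give FtBase 70 more to hit its cap of 80 — 140 left.
Give Compress 70 more to hit its cap of 80 — 70 left.
Distill takes 10 more to reach its cap of 30 — 60 left.
Sweep has room for 100 more but only 60 remain, so it gets 90.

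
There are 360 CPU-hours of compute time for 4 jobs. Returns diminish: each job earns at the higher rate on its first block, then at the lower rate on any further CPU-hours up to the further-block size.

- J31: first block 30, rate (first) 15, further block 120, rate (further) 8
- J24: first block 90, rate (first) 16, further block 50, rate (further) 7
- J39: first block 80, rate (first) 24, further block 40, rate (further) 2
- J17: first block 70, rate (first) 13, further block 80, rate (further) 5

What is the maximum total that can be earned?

Rank every tier by rate: J39/first 24 > J24/first 16 > J31/first 15 > J17/first 13 > J31/second 8 > J24/second 7 > J17/second 5 > J39/second 2.
Fill J39 first block (80 at 24) → 280 left.
Fill J24 first block (90 at 16) → 190 left.
J31 first at 15: fill all 30 → 160 left.
Fill J17 first block (70 at 13) → 90 left.
J31 second at 8: only 90 left, fill 90.
Total = 24×80 + 16×90 + 15×30 + 13×70 + 8×90 = 5440.

5440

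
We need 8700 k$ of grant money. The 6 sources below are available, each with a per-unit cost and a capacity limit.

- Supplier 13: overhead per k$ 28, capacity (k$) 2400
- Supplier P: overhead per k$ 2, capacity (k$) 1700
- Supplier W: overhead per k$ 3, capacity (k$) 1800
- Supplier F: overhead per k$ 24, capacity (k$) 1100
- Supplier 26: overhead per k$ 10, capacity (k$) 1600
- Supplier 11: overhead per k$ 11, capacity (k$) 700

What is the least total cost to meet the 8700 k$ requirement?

Use sources in increasing cost order.
Supplier P at 2: take all 1700 k$ → 7000 still needed.
Take 1800 from Supplier W at 3 → need 5200 more.
Take 1600 from Supplier 26 at 10 → need 3600 more.
Take 700 from Supplier 11 at 11 → need 2900 more.
Supplier F at 24: take all 1100 k$ → 1800 still needed.
Supplier 13 (28): take the remaining 1800 → done.
Cost = 1700×2 + 1800×3 + 1600×10 + 700×11 + 1100×24 + 1800×28 = 109300.

109300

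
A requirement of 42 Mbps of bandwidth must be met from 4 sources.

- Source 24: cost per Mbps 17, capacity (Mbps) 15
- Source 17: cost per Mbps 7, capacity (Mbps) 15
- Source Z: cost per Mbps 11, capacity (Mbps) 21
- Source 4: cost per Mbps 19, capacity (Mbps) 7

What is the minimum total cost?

438

Use sources in increasing cost order.
Take 15 from Source 17 at 7 → need 27 more.
Take 21 from Source Z at 11 → need 6 more.
Source 24 at 17: take 6 of its 15 → requirement met.
Source 4: unused.
Cost = 15×7 + 21×11 + 6×17 = 438.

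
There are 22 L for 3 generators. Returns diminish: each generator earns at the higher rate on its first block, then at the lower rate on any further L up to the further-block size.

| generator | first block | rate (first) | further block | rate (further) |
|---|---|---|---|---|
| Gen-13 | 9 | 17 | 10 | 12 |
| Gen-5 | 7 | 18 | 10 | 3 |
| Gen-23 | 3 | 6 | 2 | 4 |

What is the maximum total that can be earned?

Order all 6 blocks by rate: Gen-5/first 18 > Gen-13/first 17 > Gen-13/second 12 > Gen-23/first 6 > Gen-23/second 4 > Gen-5/second 3.
Gen-5 first at 18: fill all 7 → 15 left.
Gen-13 first at 17: fill all 9 → 6 left.
Gen-13 second at 12: only 6 left, fill 6.
Total = 18×7 + 17×9 + 12×6 = 351.

351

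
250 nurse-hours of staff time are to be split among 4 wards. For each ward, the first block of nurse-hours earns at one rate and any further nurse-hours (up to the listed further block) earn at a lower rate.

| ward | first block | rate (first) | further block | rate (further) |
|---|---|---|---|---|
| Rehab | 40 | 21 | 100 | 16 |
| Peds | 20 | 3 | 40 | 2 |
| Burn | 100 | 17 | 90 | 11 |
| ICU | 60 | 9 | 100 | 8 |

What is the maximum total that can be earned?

Rank every tier by rate: Rehab/T1 21 > Burn/T1 17 > Rehab/T2 16 > Burn/T2 11 > ICU/T1 9 > ICU/T2 8 > Peds/T1 3 > Peds/T2 2.
Rehab/T1 (21): +40 — 210 left.
Burn/T1 (17): +100 — 110 left.
Rehab/T2 (16): +100 — 10 left.
Burn T2 at 11: only 10 left, fill 10.
Total = 21×40 + 17×100 + 16×100 + 11×10 = 4250.

4250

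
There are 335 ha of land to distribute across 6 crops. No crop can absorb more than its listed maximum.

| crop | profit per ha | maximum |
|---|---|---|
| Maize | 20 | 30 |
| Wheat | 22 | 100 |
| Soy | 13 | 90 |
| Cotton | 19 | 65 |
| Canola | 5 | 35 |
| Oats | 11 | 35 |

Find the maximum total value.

5665

Rank by profit per ha: Wheat 22 > Maize 20 > Cotton 19 > Soy 13 > Oats 11 > Canola 5.
Wheat takes 100 to reach its cap of 100 — 235 left.
Maize takes 30 to reach its cap of 30 — 205 left.
Give Cotton 65 to hit its cap of 65 — 140 left.
Soy: +90 to 90 (cap) — 50 left.
Oats: +35 to 35 (cap) — 15 left.
Only 15 left; Canola takes them to reach 15.
Total = 20×30 + 22×100 + 13×90 + 19×65 + 5×15 + 11×35 = 5665.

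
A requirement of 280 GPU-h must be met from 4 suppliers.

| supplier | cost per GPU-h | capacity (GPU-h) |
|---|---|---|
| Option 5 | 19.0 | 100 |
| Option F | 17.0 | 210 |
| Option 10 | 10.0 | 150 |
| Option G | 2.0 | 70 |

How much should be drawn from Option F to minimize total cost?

Use suppliers in increasing cost order.
Option G (2.0): use full 70 — 210 GPU-h to go.
Option 10 at 10.0: take all 150 GPU-h — 60 still needed.
Option F at 17.0: take 60 of its 210 — requirement met.
Option 5: unused.

60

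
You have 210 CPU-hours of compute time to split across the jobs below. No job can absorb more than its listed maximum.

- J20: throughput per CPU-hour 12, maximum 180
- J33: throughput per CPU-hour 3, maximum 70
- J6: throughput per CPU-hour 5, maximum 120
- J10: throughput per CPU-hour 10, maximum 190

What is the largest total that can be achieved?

2460

Highest throughput per CPU-hour first: J20 12 > J10 10 > J6 5 > J33 3.
J20 takes 180 to reach its cap of 180 ; 30 left.
J10 has room for 190 but only 30 remain, so it gets 30.
Total = 12×180 + 10×30 = 2460.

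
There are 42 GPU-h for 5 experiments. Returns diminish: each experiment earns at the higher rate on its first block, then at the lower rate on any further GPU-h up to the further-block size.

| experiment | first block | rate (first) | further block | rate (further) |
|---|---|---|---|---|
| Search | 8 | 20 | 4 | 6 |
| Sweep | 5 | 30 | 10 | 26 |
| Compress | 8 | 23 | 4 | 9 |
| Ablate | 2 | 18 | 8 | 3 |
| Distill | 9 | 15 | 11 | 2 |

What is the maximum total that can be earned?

Rank every tier by rate: Sweep/T1 30 > Sweep/T2 26 > Compress/T1 23 > Search/T1 20 > Ablate/T1 18 > Distill/T1 15 > Compress/T2 9 > Search/T2 6 > Ablate/T2 3 > Distill/T2 2.
Sweep T1 at 30: fill all 5 — 37 left.
Sweep T2 at 26: fill all 10 — 27 left.
Compress/T1 (23): +8 — 19 left.
Fill Search T1 block (8 at 20) — 11 left.
Ablate/T1 (18): +2 — 9 left.
Distill T1 at 15: fill all 9 — 0 left.
Total = 30×5 + 26×10 + 23×8 + 20×8 + 18×2 + 15×9 = 925.

925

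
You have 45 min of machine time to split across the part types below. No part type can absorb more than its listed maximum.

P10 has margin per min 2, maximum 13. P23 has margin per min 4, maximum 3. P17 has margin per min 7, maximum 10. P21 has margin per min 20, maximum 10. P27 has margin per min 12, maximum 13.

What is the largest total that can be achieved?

Highest margin per min first: P21 20 > P27 12 > P17 7 > P23 4 > P10 2.
P21 takes 10 to reach its cap of 10 → 35 left.
Give P27 13 to hit its cap of 13 → 22 left.
Give P17 10 to hit its cap of 10 → 12 left.
P23 takes 3 to reach its cap of 3 → 9 left.
P10: +9 (room for 13) → 9. Pool exhausted.
Total = 2×9 + 4×3 + 7×10 + 20×10 + 12×13 = 456.

456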